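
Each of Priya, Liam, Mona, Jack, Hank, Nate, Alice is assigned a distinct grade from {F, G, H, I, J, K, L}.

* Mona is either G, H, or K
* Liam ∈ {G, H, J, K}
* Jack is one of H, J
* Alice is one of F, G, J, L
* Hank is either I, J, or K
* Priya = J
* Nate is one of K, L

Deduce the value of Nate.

L

Priya's domain is down to {J}, so Priya = J. Eliminate J elsewhere: Liam, Jack, Hank, Alice.
That leaves Jack = H. Eliminate H elsewhere: Liam, Mona.
The 5 still-open variables draw from only 5 values {F, G, I, K, L}, so each is used; only Alice can be F, hence Alice = F.
The 4 still-open variables together cover exactly {G, I, K, L} — 4 values for 4 variables — and I appears only in Hank's list, so Hank = I.
The 3 still-open variables draw from only 3 values {G, K, L}, so each is used; only Nate can be L, hence Nate = L.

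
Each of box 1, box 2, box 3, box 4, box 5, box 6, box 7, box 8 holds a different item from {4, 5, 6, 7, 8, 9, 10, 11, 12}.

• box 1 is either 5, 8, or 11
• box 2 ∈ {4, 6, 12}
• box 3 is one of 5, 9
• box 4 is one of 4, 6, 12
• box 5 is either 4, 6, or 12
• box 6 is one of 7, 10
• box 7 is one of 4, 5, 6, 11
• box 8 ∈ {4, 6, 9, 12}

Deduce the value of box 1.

box 2, box 4, box 5 share exactly the 3 values {4, 6, 12}; by pigeonhole those values go to them, so strike 4, 6, 12 from box 7, box 8.
box 8 has just one choice, so box 8 = 9. So box 3 can't be 9.
box 3's domain is down to {5}, so box 3 = 5. Remove 5 from box 1, box 7.
That leaves box 7 = 11. Remove 11 from box 1.
So box 1 = 8.

8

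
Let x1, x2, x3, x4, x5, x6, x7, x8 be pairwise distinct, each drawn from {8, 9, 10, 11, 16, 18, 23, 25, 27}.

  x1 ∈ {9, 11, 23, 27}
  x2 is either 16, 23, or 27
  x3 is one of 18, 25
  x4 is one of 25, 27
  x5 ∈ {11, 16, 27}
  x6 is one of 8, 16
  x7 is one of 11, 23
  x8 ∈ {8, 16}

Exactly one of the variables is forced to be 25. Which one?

x4

Among the 8 variables, 9 fits only x1 (and all 8 values in {8, 9, 11, 16, 18, 23, 25, 27} must be used), so x1 = 9.
Among the 7 still-open variables, 18 fits only x3 (and all 7 values in {8, 11, 16, 18, 23, 25, 27} must be used), so x3 = 18.
The 6 still-open variables draw from only 6 values {8, 11, 16, 23, 25, 27}, so each is used; only x4 can be 25, hence x4 = 25.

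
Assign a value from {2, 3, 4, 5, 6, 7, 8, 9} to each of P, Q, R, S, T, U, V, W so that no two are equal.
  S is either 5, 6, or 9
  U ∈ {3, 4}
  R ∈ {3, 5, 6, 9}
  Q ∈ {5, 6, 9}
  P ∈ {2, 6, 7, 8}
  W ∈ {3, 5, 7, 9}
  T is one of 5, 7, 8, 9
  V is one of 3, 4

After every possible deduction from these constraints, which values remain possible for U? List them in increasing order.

The 8 variables draw from only 8 values {2, 3, 4, 5, 6, 7, 8, 9}, so each is used; only P can be 2, hence P = 2.
Among the 7 still-open variables, 8 fits only T (and all 7 values in {3, 4, 5, 6, 7, 8, 9} must be used), so T = 8.
Among the 6 still-open variables, 7 fits only W (and all 6 values in {3, 4, 5, 6, 7, 9} must be used), so W = 7.
The 2 variables U and V are confined to {3, 4}, which locks those values in; drop them from R.
No further eliminations apply; U can still be any of 3, 4.

3, 4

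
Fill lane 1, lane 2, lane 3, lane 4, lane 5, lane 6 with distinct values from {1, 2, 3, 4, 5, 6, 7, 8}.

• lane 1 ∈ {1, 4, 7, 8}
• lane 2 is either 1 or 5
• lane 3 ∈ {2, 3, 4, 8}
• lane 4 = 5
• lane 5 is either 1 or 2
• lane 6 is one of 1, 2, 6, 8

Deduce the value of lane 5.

lane 4 must be 5 (only option left). Strike 5 from lane 2.
lane 2's domain is down to {1}, so lane 2 = 1. Remove 1 from lane 1, lane 5, lane 6.
So lane 5 = 2.

2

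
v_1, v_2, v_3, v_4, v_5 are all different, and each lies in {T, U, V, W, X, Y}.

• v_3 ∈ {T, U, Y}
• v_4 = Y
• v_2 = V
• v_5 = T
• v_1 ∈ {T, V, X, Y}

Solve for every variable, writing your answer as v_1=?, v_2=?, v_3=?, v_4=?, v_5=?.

v_1=X, v_2=V, v_3=U, v_4=Y, v_5=T

v_2 has just one choice, so v_2 = V. So v_1 can't be V.
v_4's domain is down to {Y}, so v_4 = Y. So v_1, v_3 can't be Y.
That leaves v_5 = T. So v_1, v_3 can't be T.
That leaves v_1 = X.
v_3 has just one choice, so v_3 = U.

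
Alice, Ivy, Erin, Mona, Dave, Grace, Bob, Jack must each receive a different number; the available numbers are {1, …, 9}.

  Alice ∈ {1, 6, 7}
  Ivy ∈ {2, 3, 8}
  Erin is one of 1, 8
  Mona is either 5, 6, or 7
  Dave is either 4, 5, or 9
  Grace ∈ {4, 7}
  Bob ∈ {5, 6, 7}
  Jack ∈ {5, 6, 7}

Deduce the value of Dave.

9

Mona, Bob, Jack share exactly the 3 values {5, 6, 7}; by pigeonhole those values go to them, so strike 5, 6, 7 from Alice, Dave, Grace.
Alice must be 1 (only option left). Strike 1 from Erin.
Erin's domain is down to {8}, so Erin = 8. Remove 8 from Ivy.
Grace must be 4 (only option left). So Dave can't be 4.
So Dave = 9.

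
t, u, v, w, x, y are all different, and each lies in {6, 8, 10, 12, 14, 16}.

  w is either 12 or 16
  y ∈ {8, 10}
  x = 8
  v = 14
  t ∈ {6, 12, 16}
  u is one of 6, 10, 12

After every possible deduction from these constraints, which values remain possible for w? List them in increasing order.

v's domain is down to {14}, so v = 14.
x must be 8 (only option left). Eliminate 8 elsewhere: y.
y has just one choice, so y = 10. Strike 10 from u.
No further eliminations apply; w can still be any of 12, 16.

12, 16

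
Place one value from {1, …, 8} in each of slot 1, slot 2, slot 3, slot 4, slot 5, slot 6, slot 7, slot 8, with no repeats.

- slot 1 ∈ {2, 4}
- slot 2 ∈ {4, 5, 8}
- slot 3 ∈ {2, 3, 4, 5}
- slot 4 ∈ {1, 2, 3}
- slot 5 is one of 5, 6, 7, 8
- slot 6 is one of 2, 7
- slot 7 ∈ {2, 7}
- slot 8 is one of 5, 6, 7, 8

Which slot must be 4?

The 8 variables draw from only 8 values {1, 2, 3, 4, 5, 6, 7, 8}, so each is used; only slot 4 can be 1, hence slot 4 = 1.
Among the 7 still-open variables, 3 fits only slot 3 (and all 7 values in {2, 3, 4, 5, 6, 7, 8} must be used), so slot 3 = 3.
slot 6 and slot 7 between them cover only {2, 7} — a naked pair. Remove those values from slot 1, slot 5, slot 8.
So 4 goes to slot 1.

slot 1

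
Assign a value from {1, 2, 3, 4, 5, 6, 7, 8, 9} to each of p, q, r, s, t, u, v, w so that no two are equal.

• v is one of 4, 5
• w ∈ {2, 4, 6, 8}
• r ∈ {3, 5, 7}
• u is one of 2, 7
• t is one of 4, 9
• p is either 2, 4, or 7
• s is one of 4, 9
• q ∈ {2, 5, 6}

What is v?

The 8 variables together cover exactly {2, 3, 4, 5, 6, 7, 8, 9} — 8 values for 8 variables — and 3 appears only in r's list, so r = 3.
The 7 still-open variables draw from only 7 values {2, 4, 5, 6, 7, 8, 9}, so each is used; only w can be 8, hence w = 8.
The 6 still-open variables together cover exactly {2, 4, 5, 6, 7, 9} — 6 values for 6 variables — and 6 appears only in q's list, so q = 6.
The 5 still-open variables draw from only 5 values {2, 4, 5, 7, 9}, so each is used; only v can be 5, hence v = 5.

5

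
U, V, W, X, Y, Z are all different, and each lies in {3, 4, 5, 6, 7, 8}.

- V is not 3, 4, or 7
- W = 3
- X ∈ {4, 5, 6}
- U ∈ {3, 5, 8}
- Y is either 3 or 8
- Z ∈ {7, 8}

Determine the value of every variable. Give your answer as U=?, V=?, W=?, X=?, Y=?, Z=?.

U=5, V=6, W=3, X=4, Y=8, Z=7

W must be 3 (only option left). So U, Y can't be 3.
Y's domain is down to {8}, so Y = 8. Strike 8 from U, V, Z.
Z must be 7 (only option left).
U has just one choice, so U = 5. So V, X can't be 5.
V has just one choice, so V = 6. So X can't be 6.
X has just one choice, so X = 4.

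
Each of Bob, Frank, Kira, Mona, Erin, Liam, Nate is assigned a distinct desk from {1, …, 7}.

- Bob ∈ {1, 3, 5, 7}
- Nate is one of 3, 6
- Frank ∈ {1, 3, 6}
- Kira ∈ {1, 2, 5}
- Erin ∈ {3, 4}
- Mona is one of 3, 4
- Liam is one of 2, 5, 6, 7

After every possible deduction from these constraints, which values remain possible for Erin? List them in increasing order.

The 2 variables Mona and Erin are confined to {3, 4}, which locks those values in; drop them from Bob, Frank, Nate.
Nate's domain is down to {6}, so Nate = 6. Remove 6 from Frank, Liam.
Frank must be 1 (only option left). Eliminate 1 elsewhere: Bob, Kira.
No further eliminations apply; Erin can still be any of 3, 4.

3, 4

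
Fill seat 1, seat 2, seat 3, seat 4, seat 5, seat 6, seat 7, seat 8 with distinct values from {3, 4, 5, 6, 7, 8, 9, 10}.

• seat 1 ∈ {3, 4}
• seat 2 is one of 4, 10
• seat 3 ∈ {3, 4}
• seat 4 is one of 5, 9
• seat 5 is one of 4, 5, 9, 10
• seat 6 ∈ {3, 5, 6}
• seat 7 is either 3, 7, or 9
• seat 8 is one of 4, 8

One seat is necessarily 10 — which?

seat 2

The 8 variables together cover exactly {3, 4, 5, 6, 7, 8, 9, 10} — 8 values for 8 variables — and 6 appears only in seat 6's list, so seat 6 = 6.
Among the 7 still-open variables, 7 fits only seat 7 (and all 7 values in {3, 4, 5, 7, 8, 9, 10} must be used), so seat 7 = 7.
The 6 still-open variables together cover exactly {3, 4, 5, 8, 9, 10} — 6 values for 6 variables — and 8 appears only in seat 8's list, so seat 8 = 8.
seat 1 and seat 3 between them cover only {3, 4} — a naked pair. Remove those values from seat 2, seat 5.
So 10 goes to seat 2.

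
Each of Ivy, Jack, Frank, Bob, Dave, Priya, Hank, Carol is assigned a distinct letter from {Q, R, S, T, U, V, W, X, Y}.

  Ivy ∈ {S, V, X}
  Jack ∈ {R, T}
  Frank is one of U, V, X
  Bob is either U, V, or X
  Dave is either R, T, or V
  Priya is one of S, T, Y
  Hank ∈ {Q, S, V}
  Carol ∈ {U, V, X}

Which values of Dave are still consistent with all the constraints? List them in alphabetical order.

Among the 8 variables, Q fits only Hank (and all 8 values in {Q, R, S, T, U, V, X, Y} must be used), so Hank = Q.
The 7 still-open variables draw from only 7 values {R, S, T, U, V, X, Y}, so each is used; only Priya can be Y, hence Priya = Y.
The 6 still-open variables draw from only 6 values {R, S, T, U, V, X}, so each is used; only Ivy can be S, hence Ivy = S.
The 3 variables Frank, Bob, Carol are confined to {U, V, X}, which locks those values in; drop them from Dave.
No further eliminations apply; Dave can still be any of R, T.

R, T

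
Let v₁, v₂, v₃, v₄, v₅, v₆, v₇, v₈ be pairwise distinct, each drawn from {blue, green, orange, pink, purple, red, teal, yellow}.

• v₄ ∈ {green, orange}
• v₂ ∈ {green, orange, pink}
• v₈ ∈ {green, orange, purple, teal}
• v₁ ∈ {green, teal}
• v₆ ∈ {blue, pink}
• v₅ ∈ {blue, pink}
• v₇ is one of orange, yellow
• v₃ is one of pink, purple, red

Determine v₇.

Among the 8 variables, red fits only v₃ (and all 8 values in {blue, green, orange, pink, purple, red, teal, yellow} must be used), so v₃ = red.
The 7 still-open variables together cover exactly {blue, green, orange, pink, purple, teal, yellow} — 7 values for 7 variables — and purple appears only in v₈'s list, so v₈ = purple.
The 6 still-open variables together cover exactly {blue, green, orange, pink, teal, yellow} — 6 values for 6 variables — and teal appears only in v₁'s list, so v₁ = teal.
The 5 still-open variables draw from only 5 values {blue, green, orange, pink, yellow}, so each is used; only v₇ can be yellow, hence v₇ = yellow.

yellow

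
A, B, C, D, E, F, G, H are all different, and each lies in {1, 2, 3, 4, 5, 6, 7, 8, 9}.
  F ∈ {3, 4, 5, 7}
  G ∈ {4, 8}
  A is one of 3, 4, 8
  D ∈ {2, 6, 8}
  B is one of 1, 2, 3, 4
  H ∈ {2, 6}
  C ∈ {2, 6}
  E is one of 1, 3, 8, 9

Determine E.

9

The 2 variables C and H are confined to {2, 6}, which locks those values in; drop them from B, D.
D has just one choice, so D = 8. Remove 8 from A, E, G.
That leaves G = 4. Remove 4 from A, B, F.
A has just one choice, so A = 3. Remove 3 from B, E, F.
B's domain is down to {1}, so B = 1. Strike 1 from E.
So E = 9.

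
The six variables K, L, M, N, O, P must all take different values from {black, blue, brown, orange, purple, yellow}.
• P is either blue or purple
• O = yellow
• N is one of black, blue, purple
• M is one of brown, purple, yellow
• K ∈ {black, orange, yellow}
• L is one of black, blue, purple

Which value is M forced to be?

brown

O has just one choice, so O = yellow. Remove yellow from K, M.
The 5 still-open variables draw from only 5 values {black, blue, brown, orange, purple}, so each is used; only M can be brown, hence M = brown.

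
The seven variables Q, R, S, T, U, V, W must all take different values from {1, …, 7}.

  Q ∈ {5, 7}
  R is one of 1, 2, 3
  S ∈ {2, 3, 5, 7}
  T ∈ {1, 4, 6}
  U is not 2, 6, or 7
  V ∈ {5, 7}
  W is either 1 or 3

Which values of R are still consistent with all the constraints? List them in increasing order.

1, 2, 3

The 7 variables draw from only 7 values {1, 2, 3, 4, 5, 6, 7}, so each is used; only T can be 6, hence T = 6.
The 6 still-open variables draw from only 6 values {1, 2, 3, 4, 5, 7}, so each is used; only U can be 4, hence U = 4.
Q and V between them cover only {5, 7} — a naked pair. Remove those values from S.
No further eliminations apply; R can still be any of 1, 2, 3.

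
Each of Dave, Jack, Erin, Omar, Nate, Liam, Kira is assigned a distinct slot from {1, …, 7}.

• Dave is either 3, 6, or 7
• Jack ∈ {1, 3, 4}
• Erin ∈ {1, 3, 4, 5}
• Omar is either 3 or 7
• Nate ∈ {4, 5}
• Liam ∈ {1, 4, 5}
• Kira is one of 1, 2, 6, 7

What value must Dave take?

The 7 variables together cover exactly {1, 2, 3, 4, 5, 6, 7} — 7 values for 7 variables — and 2 appears only in Kira's list, so Kira = 2.
Among the 6 still-open variables, 6 fits only Dave (and all 6 values in {1, 3, 4, 5, 6, 7} must be used), so Dave = 6.

6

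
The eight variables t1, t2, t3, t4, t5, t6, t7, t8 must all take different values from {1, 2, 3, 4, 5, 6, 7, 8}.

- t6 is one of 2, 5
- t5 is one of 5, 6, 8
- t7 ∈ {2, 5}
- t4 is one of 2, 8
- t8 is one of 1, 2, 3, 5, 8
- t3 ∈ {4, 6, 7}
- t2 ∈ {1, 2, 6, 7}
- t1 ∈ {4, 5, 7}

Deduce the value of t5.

6

The 8 variables draw from only 8 values {1, 2, 3, 4, 5, 6, 7, 8}, so each is used; only t8 can be 3, hence t8 = 3.
Among the 7 still-open variables, 1 fits only t2 (and all 7 values in {1, 2, 4, 5, 6, 7, 8} must be used), so t2 = 1.
t6 and t7 share exactly the 2 values {2, 5}; by pigeonhole those values go to them, so strike 2, 5 from t1, t4, t5.
t4 must be 8 (only option left). Strike 8 from t5.
So t5 = 6.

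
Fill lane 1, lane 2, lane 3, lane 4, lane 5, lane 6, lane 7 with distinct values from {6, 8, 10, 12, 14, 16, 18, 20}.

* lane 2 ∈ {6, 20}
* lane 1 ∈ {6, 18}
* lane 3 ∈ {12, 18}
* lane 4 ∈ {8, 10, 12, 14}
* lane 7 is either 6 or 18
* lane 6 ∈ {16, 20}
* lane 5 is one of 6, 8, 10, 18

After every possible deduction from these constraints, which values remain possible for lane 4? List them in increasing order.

8, 10, 14

lane 1 and lane 7 between them cover only {6, 18} — a naked pair. Remove those values from lane 2, lane 3, lane 5.
lane 2's domain is down to {20}, so lane 2 = 20. So lane 6 can't be 20.
lane 3 has just one choice, so lane 3 = 12. Remove 12 from lane 4.
lane 6 has just one choice, so lane 6 = 16.
No further eliminations apply; lane 4 can still be any of 8, 10, 14.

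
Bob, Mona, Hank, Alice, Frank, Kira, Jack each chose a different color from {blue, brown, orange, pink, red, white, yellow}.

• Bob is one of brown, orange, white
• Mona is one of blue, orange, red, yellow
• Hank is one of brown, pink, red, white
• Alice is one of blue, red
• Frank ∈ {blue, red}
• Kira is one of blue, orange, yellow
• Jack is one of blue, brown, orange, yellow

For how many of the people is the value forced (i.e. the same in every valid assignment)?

3

Among the 7 variables, pink fits only Hank (and all 7 values in {blue, brown, orange, pink, red, white, yellow} must be used), so Hank = pink.
The 6 still-open variables together cover exactly {blue, brown, orange, red, white, yellow} — 6 values for 6 variables — and white appears only in Bob's list, so Bob = white.
Among the 5 still-open variables, brown fits only Jack (and all 5 values in {blue, brown, orange, red, yellow} must be used), so Jack = brown.
Alice and Frank between them cover only {blue, red} — a naked pair. Remove those values from Mona, Kira.
Determined: Bob=white, Hank=pink, Jack=brown. The other people each still have more than one consistent value. That makes 3.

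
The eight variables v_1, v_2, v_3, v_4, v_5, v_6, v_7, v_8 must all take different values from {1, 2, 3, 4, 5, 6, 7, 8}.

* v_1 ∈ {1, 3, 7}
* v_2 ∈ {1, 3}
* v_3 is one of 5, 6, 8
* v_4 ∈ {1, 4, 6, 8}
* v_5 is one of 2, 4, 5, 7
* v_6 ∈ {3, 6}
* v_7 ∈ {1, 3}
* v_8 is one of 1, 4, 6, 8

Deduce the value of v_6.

Among the 8 variables, 2 fits only v_5 (and all 8 values in {1, 2, 3, 4, 5, 6, 7, 8} must be used), so v_5 = 2.
The 7 still-open variables together cover exactly {1, 3, 4, 5, 6, 7, 8} — 7 values for 7 variables — and 5 appears only in v_3's list, so v_3 = 5.
The 6 still-open variables together cover exactly {1, 3, 4, 6, 7, 8} — 6 values for 6 variables — and 7 appears only in v_1's list, so v_1 = 7.
v_2 and v_7 between them cover only {1, 3} — a naked pair. Remove those values from v_4, v_6, v_8.
So v_6 = 6.

6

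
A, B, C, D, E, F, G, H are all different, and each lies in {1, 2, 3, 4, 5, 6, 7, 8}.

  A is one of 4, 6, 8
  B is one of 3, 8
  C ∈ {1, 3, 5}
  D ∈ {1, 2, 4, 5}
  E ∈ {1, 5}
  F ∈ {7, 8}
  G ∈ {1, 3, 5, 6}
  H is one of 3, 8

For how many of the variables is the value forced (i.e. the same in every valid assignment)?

The 8 variables together cover exactly {1, 2, 3, 4, 5, 6, 7, 8} — 8 values for 8 variables — and 2 appears only in D's list, so D = 2.
The 7 still-open variables draw from only 7 values {1, 3, 4, 5, 6, 7, 8}, so each is used; only A can be 4, hence A = 4.
The 6 still-open variables draw from only 6 values {1, 3, 5, 6, 7, 8}, so each is used; only G can be 6, hence G = 6.
The 5 still-open variables draw from only 5 values {1, 3, 5, 7, 8}, so each is used; only F can be 7, hence F = 7.
B and H share exactly the 2 values {3, 8}; by pigeonhole those values go to them, so strike 3, 8 from C.
Determined: A=4, D=2, F=7, G=6. The other variables each still have more than one consistent value. That makes 4.

4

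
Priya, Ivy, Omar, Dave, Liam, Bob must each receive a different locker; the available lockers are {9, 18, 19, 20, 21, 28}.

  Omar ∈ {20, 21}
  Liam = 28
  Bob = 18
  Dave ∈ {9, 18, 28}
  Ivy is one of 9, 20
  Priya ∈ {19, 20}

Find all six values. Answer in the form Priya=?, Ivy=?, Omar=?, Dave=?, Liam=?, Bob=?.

Priya=19, Ivy=20, Omar=21, Dave=9, Liam=28, Bob=18

Liam's domain is down to {28}, so Liam = 28. Remove 28 from Dave.
Bob's domain is down to {18}, so Bob = 18. Remove 18 from Dave.
Dave has just one choice, so Dave = 9. Remove 9 from Ivy.
That leaves Ivy = 20. Eliminate 20 elsewhere: Priya, Omar.
Omar has just one choice, so Omar = 21.
Priya's domain is down to {19}, so Priya = 19.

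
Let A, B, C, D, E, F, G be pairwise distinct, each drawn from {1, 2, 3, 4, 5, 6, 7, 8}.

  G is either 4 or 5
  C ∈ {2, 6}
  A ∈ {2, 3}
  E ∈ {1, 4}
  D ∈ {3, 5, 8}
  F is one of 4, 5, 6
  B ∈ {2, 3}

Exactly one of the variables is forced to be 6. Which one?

C

Among the 7 variables, 1 fits only E (and all 7 values in {1, 2, 3, 4, 5, 6, 8} must be used), so E = 1.
The 6 still-open variables together cover exactly {2, 3, 4, 5, 6, 8} — 6 values for 6 variables — and 8 appears only in D's list, so D = 8.
A and B share exactly the 2 values {2, 3}; by pigeonhole those values go to them, so strike 2, 3 from C.
So 6 goes to C.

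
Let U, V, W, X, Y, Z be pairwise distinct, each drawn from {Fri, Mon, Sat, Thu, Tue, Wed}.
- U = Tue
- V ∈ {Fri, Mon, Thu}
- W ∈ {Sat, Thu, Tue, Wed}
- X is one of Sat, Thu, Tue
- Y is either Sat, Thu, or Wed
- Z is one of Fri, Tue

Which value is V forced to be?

Mon

U must be Tue (only option left). Strike Tue from W, X, Z.
Z has just one choice, so Z = Fri. So V can't be Fri.
The 4 still-open variables draw from only 4 values {Mon, Sat, Thu, Wed}, so each is used; only V can be Mon, hence V = Mon.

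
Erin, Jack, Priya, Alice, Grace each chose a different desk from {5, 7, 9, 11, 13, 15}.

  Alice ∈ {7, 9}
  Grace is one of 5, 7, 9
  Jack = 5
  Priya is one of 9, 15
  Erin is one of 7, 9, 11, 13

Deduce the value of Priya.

15

Jack's domain is down to {5}, so Jack = 5. Strike 5 from Grace.
The 2 variables Alice and Grace are confined to {7, 9}, which locks those values in; drop them from Erin, Priya.
So Priya = 15.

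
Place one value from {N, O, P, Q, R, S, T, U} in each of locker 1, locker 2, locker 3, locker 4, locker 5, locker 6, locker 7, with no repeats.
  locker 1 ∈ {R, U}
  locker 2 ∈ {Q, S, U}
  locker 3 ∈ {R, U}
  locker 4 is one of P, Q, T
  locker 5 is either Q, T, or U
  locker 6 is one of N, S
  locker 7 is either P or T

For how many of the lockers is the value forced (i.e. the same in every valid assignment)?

The 7 variables draw from only 7 values {N, P, Q, R, S, T, U}, so each is used; only locker 6 can be N, hence locker 6 = N.
The 6 still-open variables together cover exactly {P, Q, R, S, T, U} — 6 values for 6 variables — and S appears only in locker 2's list, so locker 2 = S.
locker 1 and locker 3 share exactly the 2 values {R, U}; by pigeonhole those values go to them, so strike R, U from locker 5.
Determined: locker 2=S, locker 6=N. The other lockers each still have more than one consistent value. That makes 2.

2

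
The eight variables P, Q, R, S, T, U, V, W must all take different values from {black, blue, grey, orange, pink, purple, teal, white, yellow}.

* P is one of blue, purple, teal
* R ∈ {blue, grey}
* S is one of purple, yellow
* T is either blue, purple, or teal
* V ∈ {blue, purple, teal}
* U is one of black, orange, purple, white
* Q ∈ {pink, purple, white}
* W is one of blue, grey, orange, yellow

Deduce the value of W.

P, T, V between them cover only {blue, purple, teal} — a naked triple. Remove those values from Q, R, S, U, W.
R has just one choice, so R = grey. Remove grey from W.
S must be yellow (only option left). Strike yellow from W.
So W = orange.

orange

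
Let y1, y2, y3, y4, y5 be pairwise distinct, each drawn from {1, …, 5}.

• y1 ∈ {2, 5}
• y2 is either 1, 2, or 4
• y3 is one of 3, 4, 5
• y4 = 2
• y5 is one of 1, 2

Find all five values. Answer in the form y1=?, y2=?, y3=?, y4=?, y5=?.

y1=5, y2=4, y3=3, y4=2, y5=1

y4 has just one choice, so y4 = 2. Eliminate 2 elsewhere: y1, y2, y5.
That leaves y5 = 1. So y2 can't be 1.
y1 must be 5 (only option left). Strike 5 from y3.
y2 has just one choice, so y2 = 4. Remove 4 from y3.
y3 must be 3 (only option left).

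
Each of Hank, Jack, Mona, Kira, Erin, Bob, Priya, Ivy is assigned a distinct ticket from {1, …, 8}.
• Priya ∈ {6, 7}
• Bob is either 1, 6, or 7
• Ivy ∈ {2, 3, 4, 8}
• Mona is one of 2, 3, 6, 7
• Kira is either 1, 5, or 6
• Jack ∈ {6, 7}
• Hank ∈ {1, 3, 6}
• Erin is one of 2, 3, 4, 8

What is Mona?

Among the 8 variables, 5 fits only Kira (and all 8 values in {1, 2, 3, 4, 5, 6, 7, 8} must be used), so Kira = 5.
The 2 variables Jack and Priya are confined to {6, 7}, which locks those values in; drop them from Hank, Mona, Bob.
Bob's domain is down to {1}, so Bob = 1. Eliminate 1 elsewhere: Hank.
Hank must be 3 (only option left). So Mona, Erin, Ivy can't be 3.
So Mona = 2.

2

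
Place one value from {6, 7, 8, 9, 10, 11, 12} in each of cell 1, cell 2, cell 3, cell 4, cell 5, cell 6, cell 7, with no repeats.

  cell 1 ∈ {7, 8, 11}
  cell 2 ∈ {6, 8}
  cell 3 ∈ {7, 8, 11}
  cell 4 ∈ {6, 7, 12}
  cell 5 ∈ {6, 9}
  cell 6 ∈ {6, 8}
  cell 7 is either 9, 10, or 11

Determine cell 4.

12

Among the 7 variables, 10 fits only cell 7 (and all 7 values in {6, 7, 8, 9, 10, 11, 12} must be used), so cell 7 = 10.
Among the 6 still-open variables, 9 fits only cell 5 (and all 6 values in {6, 7, 8, 9, 11, 12} must be used), so cell 5 = 9.
Among the 5 still-open variables, 12 fits only cell 4 (and all 5 values in {6, 7, 8, 11, 12} must be used), so cell 4 = 12.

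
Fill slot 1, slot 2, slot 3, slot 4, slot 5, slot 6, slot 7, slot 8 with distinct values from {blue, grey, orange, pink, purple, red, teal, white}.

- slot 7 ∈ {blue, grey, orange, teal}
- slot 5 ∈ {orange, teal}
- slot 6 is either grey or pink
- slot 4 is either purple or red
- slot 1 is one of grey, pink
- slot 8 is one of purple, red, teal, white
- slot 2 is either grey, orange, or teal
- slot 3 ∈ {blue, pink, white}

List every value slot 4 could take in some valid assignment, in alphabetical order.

The 2 variables slot 1 and slot 6 are confined to {grey, pink}, which locks those values in; drop them from slot 2, slot 3, slot 7.
slot 2 and slot 5 between them cover only {orange, teal} — a naked pair. Remove those values from slot 7, slot 8.
slot 7 has just one choice, so slot 7 = blue. Strike blue from slot 3.
slot 3 must be white (only option left). So slot 8 can't be white.
No further eliminations apply; slot 4 can still be any of purple, red.

purple, red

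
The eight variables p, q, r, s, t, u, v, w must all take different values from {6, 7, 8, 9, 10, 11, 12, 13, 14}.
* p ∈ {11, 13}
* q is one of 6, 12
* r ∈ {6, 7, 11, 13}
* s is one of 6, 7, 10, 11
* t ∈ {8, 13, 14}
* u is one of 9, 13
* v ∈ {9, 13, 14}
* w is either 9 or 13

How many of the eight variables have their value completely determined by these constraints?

u and w between them cover only {9, 13} — a naked pair. Remove those values from p, r, t, v.
p must be 11 (only option left). Strike 11 from r, s.
That leaves v = 14. Strike 14 from t.
t's domain is down to {8}, so t = 8.
Determined: p=11, t=8, v=14. The other variables each still have more than one consistent value. That makes 3.

3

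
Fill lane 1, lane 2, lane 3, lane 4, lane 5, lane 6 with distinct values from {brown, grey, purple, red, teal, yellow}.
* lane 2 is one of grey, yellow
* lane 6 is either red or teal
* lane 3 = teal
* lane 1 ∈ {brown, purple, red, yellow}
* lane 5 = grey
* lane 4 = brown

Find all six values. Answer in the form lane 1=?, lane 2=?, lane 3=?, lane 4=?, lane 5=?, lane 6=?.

lane 1=purple, lane 2=yellow, lane 3=teal, lane 4=brown, lane 5=grey, lane 6=red

lane 3 has just one choice, so lane 3 = teal. Eliminate teal elsewhere: lane 6.
That leaves lane 4 = brown. Eliminate brown elsewhere: lane 1.
lane 5's domain is down to {grey}, so lane 5 = grey. Eliminate grey elsewhere: lane 2.
lane 6 must be red (only option left). Strike red from lane 1.
lane 2's domain is down to {yellow}, so lane 2 = yellow. Eliminate yellow elsewhere: lane 1.
lane 1 has just one choice, so lane 1 = purple.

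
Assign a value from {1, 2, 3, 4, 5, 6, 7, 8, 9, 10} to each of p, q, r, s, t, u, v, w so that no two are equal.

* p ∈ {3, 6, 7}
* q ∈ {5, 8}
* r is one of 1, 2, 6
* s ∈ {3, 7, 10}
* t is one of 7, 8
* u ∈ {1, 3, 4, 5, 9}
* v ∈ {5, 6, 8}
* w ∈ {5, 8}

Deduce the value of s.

The 2 variables q and w are confined to {5, 8}, which locks those values in; drop them from t, u, v.
t has just one choice, so t = 7. Strike 7 from p, s.
v has just one choice, so v = 6. Eliminate 6 elsewhere: p, r.
That leaves p = 3. So s, u can't be 3.
So s = 10.

10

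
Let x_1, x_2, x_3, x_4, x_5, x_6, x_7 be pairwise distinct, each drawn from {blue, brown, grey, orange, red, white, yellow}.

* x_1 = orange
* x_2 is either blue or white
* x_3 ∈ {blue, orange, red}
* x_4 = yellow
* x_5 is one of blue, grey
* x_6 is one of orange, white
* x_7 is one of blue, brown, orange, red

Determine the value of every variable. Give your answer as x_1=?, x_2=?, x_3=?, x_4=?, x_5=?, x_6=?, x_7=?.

x_1's domain is down to {orange}, so x_1 = orange. Strike orange from x_3, x_6, x_7.
x_4 has just one choice, so x_4 = yellow.
x_6 has just one choice, so x_6 = white. Eliminate white elsewhere: x_2.
That leaves x_2 = blue. Eliminate blue elsewhere: x_3, x_5, x_7.
x_3 has just one choice, so x_3 = red. So x_7 can't be red.
x_5 must be grey (only option left).
x_7 must be brown (only option left).

x_1=orange, x_2=blue, x_3=red, x_4=yellow, x_5=grey, x_6=white, x_7=brown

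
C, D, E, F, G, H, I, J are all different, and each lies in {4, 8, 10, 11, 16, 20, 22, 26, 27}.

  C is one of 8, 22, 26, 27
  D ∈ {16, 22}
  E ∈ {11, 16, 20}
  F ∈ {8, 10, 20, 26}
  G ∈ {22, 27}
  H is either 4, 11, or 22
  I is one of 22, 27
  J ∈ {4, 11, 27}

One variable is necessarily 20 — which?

E

The 2 variables G and I are confined to {22, 27}, which locks those values in; drop them from C, D, H, J.
D has just one choice, so D = 16. So E can't be 16.
The 2 variables H and J are confined to {4, 11}, which locks those values in; drop them from E.
So 20 goes to E.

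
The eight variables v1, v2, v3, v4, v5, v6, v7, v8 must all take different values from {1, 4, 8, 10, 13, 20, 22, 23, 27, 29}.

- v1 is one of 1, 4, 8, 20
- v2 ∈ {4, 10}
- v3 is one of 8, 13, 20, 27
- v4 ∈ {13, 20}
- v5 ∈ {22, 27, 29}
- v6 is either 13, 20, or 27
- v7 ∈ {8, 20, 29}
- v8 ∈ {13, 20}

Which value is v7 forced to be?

v4 and v8 between them cover only {13, 20} — a naked pair. Remove those values from v1, v3, v6, v7.
v6's domain is down to {27}, so v6 = 27. Eliminate 27 elsewhere: v3, v5.
v3 must be 8 (only option left). Strike 8 from v1, v7.
So v7 = 29.

29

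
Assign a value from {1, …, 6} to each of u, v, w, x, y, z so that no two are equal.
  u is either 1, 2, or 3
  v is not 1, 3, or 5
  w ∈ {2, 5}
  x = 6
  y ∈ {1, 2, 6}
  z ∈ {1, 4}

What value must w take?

x's domain is down to {6}, so x = 6. Remove 6 from v, y.
The 5 still-open variables draw from only 5 values {1, 2, 3, 4, 5}, so each is used; only u can be 3, hence u = 3.
Among the 4 still-open variables, 5 fits only w (and all 4 values in {1, 2, 4, 5} must be used), so w = 5.

5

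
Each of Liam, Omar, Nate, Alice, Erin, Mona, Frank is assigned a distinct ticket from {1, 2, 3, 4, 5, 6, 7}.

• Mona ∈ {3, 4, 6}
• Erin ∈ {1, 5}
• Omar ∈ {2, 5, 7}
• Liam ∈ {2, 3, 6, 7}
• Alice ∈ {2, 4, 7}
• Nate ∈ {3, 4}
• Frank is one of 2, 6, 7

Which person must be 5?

Among the 7 variables, 1 fits only Erin (and all 7 values in {1, 2, 3, 4, 5, 6, 7} must be used), so Erin = 1.
The 6 still-open variables together cover exactly {2, 3, 4, 5, 6, 7} — 6 values for 6 variables — and 5 appears only in Omar's list, so Omar = 5.

Omar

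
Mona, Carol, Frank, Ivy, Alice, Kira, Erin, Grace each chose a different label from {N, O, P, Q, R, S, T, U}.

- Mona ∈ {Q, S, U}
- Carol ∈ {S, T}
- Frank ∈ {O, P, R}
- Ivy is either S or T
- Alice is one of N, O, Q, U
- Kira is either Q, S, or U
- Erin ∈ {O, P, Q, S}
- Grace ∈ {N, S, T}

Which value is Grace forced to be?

N

Among the 8 variables, R fits only Frank (and all 8 values in {N, O, P, Q, R, S, T, U} must be used), so Frank = R.
The 7 still-open variables draw from only 7 values {N, O, P, Q, S, T, U}, so each is used; only Erin can be P, hence Erin = P.
Among the 6 still-open variables, O fits only Alice (and all 6 values in {N, O, Q, S, T, U} must be used), so Alice = O.
Among the 5 still-open variables, N fits only Grace (and all 5 values in {N, Q, S, T, U} must be used), so Grace = N.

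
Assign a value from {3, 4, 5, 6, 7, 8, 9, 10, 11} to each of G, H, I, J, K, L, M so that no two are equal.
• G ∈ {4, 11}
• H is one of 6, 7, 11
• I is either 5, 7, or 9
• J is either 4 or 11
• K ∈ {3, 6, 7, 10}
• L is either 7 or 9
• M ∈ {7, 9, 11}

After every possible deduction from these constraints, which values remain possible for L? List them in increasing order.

G and J between them cover only {4, 11} — a naked pair. Remove those values from H, M.
The 2 variables L and M are confined to {7, 9}, which locks those values in; drop them from H, I, K.
That leaves H = 6. Strike 6 from K.
That leaves I = 5.
No further eliminations apply; L can still be any of 7, 9.

7, 9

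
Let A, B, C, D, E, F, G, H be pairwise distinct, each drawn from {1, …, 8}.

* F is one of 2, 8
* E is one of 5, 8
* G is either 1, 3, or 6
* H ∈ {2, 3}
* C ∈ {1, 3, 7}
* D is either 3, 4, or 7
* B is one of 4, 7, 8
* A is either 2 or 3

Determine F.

Among the 8 variables, 5 fits only E (and all 8 values in {1, 2, 3, 4, 5, 6, 7, 8} must be used), so E = 5.
The 7 still-open variables together cover exactly {1, 2, 3, 4, 6, 7, 8} — 7 values for 7 variables — and 6 appears only in G's list, so G = 6.
The 6 still-open variables draw from only 6 values {1, 2, 3, 4, 7, 8}, so each is used; only C can be 1, hence C = 1.
The 2 variables A and H are confined to {2, 3}, which locks those values in; drop them from D, F.
So F = 8.

8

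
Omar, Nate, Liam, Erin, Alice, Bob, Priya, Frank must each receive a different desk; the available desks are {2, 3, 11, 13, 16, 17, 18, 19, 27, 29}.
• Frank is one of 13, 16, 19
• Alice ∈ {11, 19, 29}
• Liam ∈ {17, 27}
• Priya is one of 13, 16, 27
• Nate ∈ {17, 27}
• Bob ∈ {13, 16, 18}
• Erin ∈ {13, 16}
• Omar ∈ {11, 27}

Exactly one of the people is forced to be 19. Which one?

Frank

The 8 variables draw from only 8 values {11, 13, 16, 17, 18, 19, 27, 29}, so each is used; only Bob can be 18, hence Bob = 18.
Among the 7 still-open variables, 29 fits only Alice (and all 7 values in {11, 13, 16, 17, 19, 27, 29} must be used), so Alice = 29.
The 6 still-open variables together cover exactly {11, 13, 16, 17, 19, 27} — 6 values for 6 variables — and 11 appears only in Omar's list, so Omar = 11.
The 5 still-open variables draw from only 5 values {13, 16, 17, 19, 27}, so each is used; only Frank can be 19, hence Frank = 19.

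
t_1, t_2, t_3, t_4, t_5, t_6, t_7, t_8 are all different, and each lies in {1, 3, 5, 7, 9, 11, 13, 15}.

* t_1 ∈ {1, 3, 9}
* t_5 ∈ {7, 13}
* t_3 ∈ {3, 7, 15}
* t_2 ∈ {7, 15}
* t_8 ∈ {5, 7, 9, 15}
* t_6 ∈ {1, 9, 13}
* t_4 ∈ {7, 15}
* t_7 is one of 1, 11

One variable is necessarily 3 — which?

The 8 variables together cover exactly {1, 3, 5, 7, 9, 11, 13, 15} — 8 values for 8 variables — and 5 appears only in t_8's list, so t_8 = 5.
The 7 still-open variables together cover exactly {1, 3, 7, 9, 11, 13, 15} — 7 values for 7 variables — and 11 appears only in t_7's list, so t_7 = 11.
t_2 and t_4 share exactly the 2 values {7, 15}; by pigeonhole those values go to them, so strike 7, 15 from t_3, t_5.

t_3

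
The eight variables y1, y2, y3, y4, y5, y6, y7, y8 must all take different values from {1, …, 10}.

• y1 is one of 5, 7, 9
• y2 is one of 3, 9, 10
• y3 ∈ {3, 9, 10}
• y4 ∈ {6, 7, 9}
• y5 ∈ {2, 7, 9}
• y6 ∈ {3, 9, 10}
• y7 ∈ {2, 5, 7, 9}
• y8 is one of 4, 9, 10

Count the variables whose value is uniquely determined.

2

The 8 variables together cover exactly {2, 3, 4, 5, 6, 7, 9, 10} — 8 values for 8 variables — and 4 appears only in y8's list, so y8 = 4.
Among the 7 still-open variables, 6 fits only y4 (and all 7 values in {2, 3, 5, 6, 7, 9, 10} must be used), so y4 = 6.
The 3 variables y2, y3, y6 are confined to {3, 9, 10}, which locks those values in; drop them from y1, y5, y7.
Determined: y4=6, y8=4. The other variables each still have more than one consistent value. That makes 2.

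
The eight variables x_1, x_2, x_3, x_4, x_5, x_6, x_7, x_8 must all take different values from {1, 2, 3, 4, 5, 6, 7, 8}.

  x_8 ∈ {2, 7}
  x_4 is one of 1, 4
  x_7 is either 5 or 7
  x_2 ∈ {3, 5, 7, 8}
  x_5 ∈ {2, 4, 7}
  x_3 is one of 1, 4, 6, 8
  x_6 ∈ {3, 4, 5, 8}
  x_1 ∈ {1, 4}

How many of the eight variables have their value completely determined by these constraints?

2

Among the 8 variables, 6 fits only x_3 (and all 8 values in {1, 2, 3, 4, 5, 6, 7, 8} must be used), so x_3 = 6.
x_1 and x_4 share exactly the 2 values {1, 4}; by pigeonhole those values go to them, so strike 1, 4 from x_5, x_6.
x_5 and x_8 share exactly the 2 values {2, 7}; by pigeonhole those values go to them, so strike 2, 7 from x_2, x_7.
x_7 has just one choice, so x_7 = 5. Remove 5 from x_2, x_6.
Determined: x_3=6, x_7=5. The other variables each still have more than one consistent value. That makes 2.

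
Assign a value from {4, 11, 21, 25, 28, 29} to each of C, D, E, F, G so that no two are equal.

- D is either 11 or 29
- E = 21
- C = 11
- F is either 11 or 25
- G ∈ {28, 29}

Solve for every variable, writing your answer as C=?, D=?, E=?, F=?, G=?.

C=11, D=29, E=21, F=25, G=28

C has just one choice, so C = 11. Eliminate 11 elsewhere: D, F.
D's domain is down to {29}, so D = 29. So G can't be 29.
That leaves E = 21.
F must be 25 (only option left).
G's domain is down to {28}, so G = 28.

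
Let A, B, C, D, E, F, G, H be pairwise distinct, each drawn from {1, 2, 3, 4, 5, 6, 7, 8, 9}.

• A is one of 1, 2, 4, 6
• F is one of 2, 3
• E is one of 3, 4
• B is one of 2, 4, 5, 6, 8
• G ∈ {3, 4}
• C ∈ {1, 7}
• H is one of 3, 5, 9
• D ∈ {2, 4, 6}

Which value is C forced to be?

E and G between them cover only {3, 4} — a naked pair. Remove those values from A, B, D, F, H.
F has just one choice, so F = 2. Eliminate 2 elsewhere: A, B, D.
That leaves D = 6. Eliminate 6 elsewhere: A, B.
That leaves A = 1. Remove 1 from C.
So C = 7.

7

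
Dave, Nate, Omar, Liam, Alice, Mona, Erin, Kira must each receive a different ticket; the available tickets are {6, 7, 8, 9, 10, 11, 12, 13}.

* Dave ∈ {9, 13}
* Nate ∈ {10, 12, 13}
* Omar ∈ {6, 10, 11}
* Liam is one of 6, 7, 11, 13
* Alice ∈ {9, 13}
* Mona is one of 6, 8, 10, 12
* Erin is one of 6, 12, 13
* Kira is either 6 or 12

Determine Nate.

The 8 variables draw from only 8 values {6, 7, 8, 9, 10, 11, 12, 13}, so each is used; only Liam can be 7, hence Liam = 7.
The 7 still-open variables draw from only 7 values {6, 8, 9, 10, 11, 12, 13}, so each is used; only Mona can be 8, hence Mona = 8.
Among the 6 still-open variables, 11 fits only Omar (and all 6 values in {6, 9, 10, 11, 12, 13} must be used), so Omar = 11.
The 5 still-open variables together cover exactly {6, 9, 10, 12, 13} — 5 values for 5 variables — and 10 appears only in Nate's list, so Nate = 10.

10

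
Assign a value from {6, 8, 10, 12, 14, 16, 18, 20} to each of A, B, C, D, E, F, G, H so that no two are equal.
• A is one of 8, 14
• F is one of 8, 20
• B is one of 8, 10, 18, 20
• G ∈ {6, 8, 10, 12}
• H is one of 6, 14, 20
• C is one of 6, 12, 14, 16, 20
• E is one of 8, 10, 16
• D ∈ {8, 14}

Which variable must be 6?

H

Among the 8 variables, 18 fits only B (and all 8 values in {6, 8, 10, 12, 14, 16, 18, 20} must be used), so B = 18.
A and D between them cover only {8, 14} — a naked pair. Remove those values from C, E, F, G, H.
That leaves F = 20. Remove 20 from C, H.
So 6 goes to H.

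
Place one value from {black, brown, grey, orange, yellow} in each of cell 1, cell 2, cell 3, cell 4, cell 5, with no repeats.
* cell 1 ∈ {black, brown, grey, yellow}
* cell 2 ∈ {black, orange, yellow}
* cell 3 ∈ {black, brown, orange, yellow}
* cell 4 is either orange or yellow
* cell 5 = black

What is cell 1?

cell 5 has just one choice, so cell 5 = black. Eliminate black elsewhere: cell 1, cell 2, cell 3.
The 4 still-open variables together cover exactly {brown, grey, orange, yellow} — 4 values for 4 variables — and grey appears only in cell 1's list, so cell 1 = grey.

grey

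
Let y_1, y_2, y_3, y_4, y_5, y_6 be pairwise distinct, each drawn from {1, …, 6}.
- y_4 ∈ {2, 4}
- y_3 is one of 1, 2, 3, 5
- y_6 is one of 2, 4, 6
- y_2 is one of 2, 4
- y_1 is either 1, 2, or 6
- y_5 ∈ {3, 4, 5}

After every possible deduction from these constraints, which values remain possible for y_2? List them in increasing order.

The 2 variables y_2 and y_4 are confined to {2, 4}, which locks those values in; drop them from y_1, y_3, y_5, y_6.
y_6 must be 6 (only option left). So y_1 can't be 6.
y_1 must be 1 (only option left). So y_3 can't be 1.
No further eliminations apply; y_2 can still be any of 2, 4.

2, 4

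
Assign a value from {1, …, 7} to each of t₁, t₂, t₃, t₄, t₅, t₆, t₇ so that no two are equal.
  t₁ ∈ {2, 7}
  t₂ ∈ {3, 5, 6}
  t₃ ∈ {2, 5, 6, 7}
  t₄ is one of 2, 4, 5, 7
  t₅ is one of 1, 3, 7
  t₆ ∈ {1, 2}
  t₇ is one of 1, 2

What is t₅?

3

The 7 variables together cover exactly {1, 2, 3, 4, 5, 6, 7} — 7 values for 7 variables — and 4 appears only in t₄'s list, so t₄ = 4.
The 2 variables t₆ and t₇ are confined to {1, 2}, which locks those values in; drop them from t₁, t₃, t₅.
t₁ must be 7 (only option left). Strike 7 from t₃, t₅.
So t₅ = 3.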